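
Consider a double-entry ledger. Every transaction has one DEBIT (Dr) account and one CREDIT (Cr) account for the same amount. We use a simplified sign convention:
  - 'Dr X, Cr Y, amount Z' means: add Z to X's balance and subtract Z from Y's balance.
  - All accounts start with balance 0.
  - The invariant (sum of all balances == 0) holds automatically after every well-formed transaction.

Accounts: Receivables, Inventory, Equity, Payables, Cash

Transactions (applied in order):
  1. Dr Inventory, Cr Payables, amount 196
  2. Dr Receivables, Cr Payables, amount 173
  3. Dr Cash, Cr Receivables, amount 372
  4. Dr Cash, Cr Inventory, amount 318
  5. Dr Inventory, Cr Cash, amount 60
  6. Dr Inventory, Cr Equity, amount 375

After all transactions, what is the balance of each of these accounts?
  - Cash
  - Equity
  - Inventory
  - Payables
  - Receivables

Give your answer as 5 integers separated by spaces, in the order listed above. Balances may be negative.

After txn 1 (Dr Inventory, Cr Payables, amount 196): Inventory=196 Payables=-196
After txn 2 (Dr Receivables, Cr Payables, amount 173): Inventory=196 Payables=-369 Receivables=173
After txn 3 (Dr Cash, Cr Receivables, amount 372): Cash=372 Inventory=196 Payables=-369 Receivables=-199
After txn 4 (Dr Cash, Cr Inventory, amount 318): Cash=690 Inventory=-122 Payables=-369 Receivables=-199
After txn 5 (Dr Inventory, Cr Cash, amount 60): Cash=630 Inventory=-62 Payables=-369 Receivables=-199
After txn 6 (Dr Inventory, Cr Equity, amount 375): Cash=630 Equity=-375 Inventory=313 Payables=-369 Receivables=-199

Answer: 630 -375 313 -369 -199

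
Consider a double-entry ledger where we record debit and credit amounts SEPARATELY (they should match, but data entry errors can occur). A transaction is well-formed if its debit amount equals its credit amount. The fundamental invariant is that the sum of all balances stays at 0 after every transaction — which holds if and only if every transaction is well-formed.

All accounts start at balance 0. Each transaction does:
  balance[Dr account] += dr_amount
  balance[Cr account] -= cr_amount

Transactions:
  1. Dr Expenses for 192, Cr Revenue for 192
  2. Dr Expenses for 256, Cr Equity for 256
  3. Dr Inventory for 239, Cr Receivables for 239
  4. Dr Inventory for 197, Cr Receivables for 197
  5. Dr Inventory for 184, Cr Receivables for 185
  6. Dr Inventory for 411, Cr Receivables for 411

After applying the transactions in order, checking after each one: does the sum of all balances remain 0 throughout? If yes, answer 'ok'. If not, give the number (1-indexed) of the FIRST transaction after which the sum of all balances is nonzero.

After txn 1: dr=192 cr=192 sum_balances=0
After txn 2: dr=256 cr=256 sum_balances=0
After txn 3: dr=239 cr=239 sum_balances=0
After txn 4: dr=197 cr=197 sum_balances=0
After txn 5: dr=184 cr=185 sum_balances=-1
After txn 6: dr=411 cr=411 sum_balances=-1

Answer: 5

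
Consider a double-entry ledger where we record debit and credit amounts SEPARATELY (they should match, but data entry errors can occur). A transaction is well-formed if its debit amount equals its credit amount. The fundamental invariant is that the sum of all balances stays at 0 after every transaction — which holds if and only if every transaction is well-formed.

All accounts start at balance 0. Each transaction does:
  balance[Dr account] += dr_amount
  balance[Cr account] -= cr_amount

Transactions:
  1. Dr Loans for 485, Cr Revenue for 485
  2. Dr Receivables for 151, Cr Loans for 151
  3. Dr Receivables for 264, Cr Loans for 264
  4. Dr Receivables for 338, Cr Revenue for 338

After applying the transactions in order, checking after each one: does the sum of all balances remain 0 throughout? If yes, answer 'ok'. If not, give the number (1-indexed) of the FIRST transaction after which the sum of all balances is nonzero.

After txn 1: dr=485 cr=485 sum_balances=0
After txn 2: dr=151 cr=151 sum_balances=0
After txn 3: dr=264 cr=264 sum_balances=0
After txn 4: dr=338 cr=338 sum_balances=0

Answer: ok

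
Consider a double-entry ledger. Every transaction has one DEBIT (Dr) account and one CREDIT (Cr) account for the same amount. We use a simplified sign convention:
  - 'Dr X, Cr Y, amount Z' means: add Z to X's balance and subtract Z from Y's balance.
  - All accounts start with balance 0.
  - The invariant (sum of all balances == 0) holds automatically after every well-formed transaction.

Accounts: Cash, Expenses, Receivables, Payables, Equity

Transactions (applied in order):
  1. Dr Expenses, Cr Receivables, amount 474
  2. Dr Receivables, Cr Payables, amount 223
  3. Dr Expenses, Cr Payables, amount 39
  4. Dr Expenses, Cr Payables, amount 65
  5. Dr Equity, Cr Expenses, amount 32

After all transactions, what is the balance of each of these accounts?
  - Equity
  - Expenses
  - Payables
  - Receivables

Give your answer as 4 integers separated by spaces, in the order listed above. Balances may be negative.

After txn 1 (Dr Expenses, Cr Receivables, amount 474): Expenses=474 Receivables=-474
After txn 2 (Dr Receivables, Cr Payables, amount 223): Expenses=474 Payables=-223 Receivables=-251
After txn 3 (Dr Expenses, Cr Payables, amount 39): Expenses=513 Payables=-262 Receivables=-251
After txn 4 (Dr Expenses, Cr Payables, amount 65): Expenses=578 Payables=-327 Receivables=-251
After txn 5 (Dr Equity, Cr Expenses, amount 32): Equity=32 Expenses=546 Payables=-327 Receivables=-251

Answer: 32 546 -327 -251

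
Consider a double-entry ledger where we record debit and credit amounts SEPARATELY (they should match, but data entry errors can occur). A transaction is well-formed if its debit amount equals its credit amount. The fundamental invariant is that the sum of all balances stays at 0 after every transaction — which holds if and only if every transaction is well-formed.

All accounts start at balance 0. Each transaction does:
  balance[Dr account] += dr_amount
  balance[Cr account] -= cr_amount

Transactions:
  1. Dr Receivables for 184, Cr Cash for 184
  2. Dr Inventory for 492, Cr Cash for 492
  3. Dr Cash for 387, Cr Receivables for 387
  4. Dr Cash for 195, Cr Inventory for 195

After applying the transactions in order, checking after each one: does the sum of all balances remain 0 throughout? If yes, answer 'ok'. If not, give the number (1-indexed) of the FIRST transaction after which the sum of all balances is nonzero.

After txn 1: dr=184 cr=184 sum_balances=0
After txn 2: dr=492 cr=492 sum_balances=0
After txn 3: dr=387 cr=387 sum_balances=0
After txn 4: dr=195 cr=195 sum_balances=0

Answer: ok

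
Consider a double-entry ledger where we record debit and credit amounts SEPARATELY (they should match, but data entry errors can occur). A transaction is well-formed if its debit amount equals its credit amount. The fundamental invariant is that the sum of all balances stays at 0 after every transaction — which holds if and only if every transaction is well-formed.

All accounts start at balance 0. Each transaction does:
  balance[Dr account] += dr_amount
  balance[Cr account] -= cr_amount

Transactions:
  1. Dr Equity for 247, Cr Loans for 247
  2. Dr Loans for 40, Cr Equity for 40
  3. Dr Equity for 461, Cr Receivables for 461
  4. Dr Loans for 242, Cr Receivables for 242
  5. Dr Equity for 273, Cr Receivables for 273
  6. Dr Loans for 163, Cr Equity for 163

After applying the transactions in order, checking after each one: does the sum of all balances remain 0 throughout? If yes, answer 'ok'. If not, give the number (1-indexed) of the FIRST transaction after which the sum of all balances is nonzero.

Answer: ok

Derivation:
After txn 1: dr=247 cr=247 sum_balances=0
After txn 2: dr=40 cr=40 sum_balances=0
After txn 3: dr=461 cr=461 sum_balances=0
After txn 4: dr=242 cr=242 sum_balances=0
After txn 5: dr=273 cr=273 sum_balances=0
After txn 6: dr=163 cr=163 sum_balances=0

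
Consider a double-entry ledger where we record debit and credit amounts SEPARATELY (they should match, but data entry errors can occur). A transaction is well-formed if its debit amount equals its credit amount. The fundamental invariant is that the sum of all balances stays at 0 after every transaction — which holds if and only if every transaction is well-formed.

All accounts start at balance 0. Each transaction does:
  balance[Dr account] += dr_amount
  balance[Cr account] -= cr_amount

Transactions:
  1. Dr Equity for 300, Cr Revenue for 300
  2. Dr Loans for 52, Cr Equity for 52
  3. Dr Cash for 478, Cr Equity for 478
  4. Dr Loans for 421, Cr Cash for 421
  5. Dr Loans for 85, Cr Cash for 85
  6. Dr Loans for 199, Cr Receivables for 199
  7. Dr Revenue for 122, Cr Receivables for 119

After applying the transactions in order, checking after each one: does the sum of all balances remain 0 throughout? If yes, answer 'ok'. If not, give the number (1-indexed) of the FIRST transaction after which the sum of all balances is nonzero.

Answer: 7

Derivation:
After txn 1: dr=300 cr=300 sum_balances=0
After txn 2: dr=52 cr=52 sum_balances=0
After txn 3: dr=478 cr=478 sum_balances=0
After txn 4: dr=421 cr=421 sum_balances=0
After txn 5: dr=85 cr=85 sum_balances=0
After txn 6: dr=199 cr=199 sum_balances=0
After txn 7: dr=122 cr=119 sum_balances=3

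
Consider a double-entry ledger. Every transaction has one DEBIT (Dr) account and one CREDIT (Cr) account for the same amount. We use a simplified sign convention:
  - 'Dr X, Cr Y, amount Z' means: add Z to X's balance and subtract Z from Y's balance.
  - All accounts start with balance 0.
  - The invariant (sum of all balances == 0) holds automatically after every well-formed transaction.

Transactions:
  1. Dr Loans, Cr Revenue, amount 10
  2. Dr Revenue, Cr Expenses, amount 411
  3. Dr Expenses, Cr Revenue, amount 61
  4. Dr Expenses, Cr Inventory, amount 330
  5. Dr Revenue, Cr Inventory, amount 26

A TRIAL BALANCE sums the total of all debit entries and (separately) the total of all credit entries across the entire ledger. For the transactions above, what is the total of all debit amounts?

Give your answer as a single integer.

Answer: 838

Derivation:
Txn 1: debit+=10
Txn 2: debit+=411
Txn 3: debit+=61
Txn 4: debit+=330
Txn 5: debit+=26
Total debits = 838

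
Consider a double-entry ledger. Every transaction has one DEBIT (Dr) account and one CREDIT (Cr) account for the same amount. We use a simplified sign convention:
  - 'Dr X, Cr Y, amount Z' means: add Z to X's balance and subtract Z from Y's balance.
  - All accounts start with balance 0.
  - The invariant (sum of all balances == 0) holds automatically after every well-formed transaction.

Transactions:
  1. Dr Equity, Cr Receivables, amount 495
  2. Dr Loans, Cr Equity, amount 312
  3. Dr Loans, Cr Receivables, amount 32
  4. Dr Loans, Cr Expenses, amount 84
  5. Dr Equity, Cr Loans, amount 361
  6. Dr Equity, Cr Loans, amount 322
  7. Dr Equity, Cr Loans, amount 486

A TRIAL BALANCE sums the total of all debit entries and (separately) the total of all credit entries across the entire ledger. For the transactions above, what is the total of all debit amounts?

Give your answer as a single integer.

Answer: 2092

Derivation:
Txn 1: debit+=495
Txn 2: debit+=312
Txn 3: debit+=32
Txn 4: debit+=84
Txn 5: debit+=361
Txn 6: debit+=322
Txn 7: debit+=486
Total debits = 2092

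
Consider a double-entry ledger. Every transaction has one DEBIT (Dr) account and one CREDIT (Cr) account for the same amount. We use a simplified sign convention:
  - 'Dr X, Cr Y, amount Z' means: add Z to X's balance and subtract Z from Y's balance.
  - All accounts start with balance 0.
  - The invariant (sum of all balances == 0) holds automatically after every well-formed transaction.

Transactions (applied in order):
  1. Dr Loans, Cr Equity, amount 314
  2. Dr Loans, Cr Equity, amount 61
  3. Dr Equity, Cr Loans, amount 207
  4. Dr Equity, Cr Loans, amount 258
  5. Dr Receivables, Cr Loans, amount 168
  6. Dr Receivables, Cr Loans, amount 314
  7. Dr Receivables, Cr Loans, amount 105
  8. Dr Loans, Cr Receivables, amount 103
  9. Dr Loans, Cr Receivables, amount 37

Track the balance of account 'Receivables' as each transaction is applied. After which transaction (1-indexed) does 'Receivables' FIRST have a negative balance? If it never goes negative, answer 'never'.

After txn 1: Receivables=0
After txn 2: Receivables=0
After txn 3: Receivables=0
After txn 4: Receivables=0
After txn 5: Receivables=168
After txn 6: Receivables=482
After txn 7: Receivables=587
After txn 8: Receivables=484
After txn 9: Receivables=447

Answer: never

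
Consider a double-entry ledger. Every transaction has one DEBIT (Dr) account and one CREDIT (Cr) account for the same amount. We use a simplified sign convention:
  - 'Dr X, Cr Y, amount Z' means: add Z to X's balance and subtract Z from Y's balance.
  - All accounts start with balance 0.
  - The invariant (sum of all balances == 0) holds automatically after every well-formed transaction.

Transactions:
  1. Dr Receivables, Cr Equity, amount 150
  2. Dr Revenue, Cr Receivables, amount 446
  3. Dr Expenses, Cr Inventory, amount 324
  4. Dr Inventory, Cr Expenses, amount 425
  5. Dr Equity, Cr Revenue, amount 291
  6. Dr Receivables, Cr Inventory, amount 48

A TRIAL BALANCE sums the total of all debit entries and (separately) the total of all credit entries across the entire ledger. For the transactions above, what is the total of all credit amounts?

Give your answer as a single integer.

Answer: 1684

Derivation:
Txn 1: credit+=150
Txn 2: credit+=446
Txn 3: credit+=324
Txn 4: credit+=425
Txn 5: credit+=291
Txn 6: credit+=48
Total credits = 1684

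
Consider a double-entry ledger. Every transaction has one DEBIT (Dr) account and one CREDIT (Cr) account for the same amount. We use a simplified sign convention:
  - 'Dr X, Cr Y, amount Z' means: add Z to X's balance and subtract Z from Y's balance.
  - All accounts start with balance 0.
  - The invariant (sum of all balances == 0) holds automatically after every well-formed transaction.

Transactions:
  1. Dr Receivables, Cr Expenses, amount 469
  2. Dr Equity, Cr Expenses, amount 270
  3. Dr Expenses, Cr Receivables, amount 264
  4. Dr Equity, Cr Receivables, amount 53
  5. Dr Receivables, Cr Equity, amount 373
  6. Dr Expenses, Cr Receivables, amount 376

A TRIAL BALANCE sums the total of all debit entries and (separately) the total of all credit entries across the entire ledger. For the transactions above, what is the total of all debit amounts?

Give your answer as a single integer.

Txn 1: debit+=469
Txn 2: debit+=270
Txn 3: debit+=264
Txn 4: debit+=53
Txn 5: debit+=373
Txn 6: debit+=376
Total debits = 1805

Answer: 1805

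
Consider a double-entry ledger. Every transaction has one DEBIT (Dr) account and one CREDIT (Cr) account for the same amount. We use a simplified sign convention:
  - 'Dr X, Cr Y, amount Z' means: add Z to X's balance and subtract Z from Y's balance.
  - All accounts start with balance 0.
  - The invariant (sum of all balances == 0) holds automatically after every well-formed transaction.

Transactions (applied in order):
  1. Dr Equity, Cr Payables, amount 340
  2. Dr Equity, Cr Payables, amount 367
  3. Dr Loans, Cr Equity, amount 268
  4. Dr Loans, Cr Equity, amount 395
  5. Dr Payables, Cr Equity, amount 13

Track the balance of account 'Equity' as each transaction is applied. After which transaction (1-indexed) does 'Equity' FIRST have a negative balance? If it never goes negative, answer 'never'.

Answer: never

Derivation:
After txn 1: Equity=340
After txn 2: Equity=707
After txn 3: Equity=439
After txn 4: Equity=44
After txn 5: Equity=31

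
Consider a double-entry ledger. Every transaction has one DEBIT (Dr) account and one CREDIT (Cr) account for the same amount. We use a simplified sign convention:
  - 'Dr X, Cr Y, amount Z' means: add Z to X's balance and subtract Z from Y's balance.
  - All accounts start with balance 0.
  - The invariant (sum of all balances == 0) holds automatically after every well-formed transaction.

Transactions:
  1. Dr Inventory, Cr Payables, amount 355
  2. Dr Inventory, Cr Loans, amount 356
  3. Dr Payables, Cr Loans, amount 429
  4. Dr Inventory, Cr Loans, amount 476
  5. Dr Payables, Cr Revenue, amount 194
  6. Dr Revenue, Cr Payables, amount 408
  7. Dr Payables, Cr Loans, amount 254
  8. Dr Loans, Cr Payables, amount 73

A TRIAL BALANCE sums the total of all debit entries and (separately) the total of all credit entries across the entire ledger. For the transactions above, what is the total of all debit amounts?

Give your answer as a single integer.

Answer: 2545

Derivation:
Txn 1: debit+=355
Txn 2: debit+=356
Txn 3: debit+=429
Txn 4: debit+=476
Txn 5: debit+=194
Txn 6: debit+=408
Txn 7: debit+=254
Txn 8: debit+=73
Total debits = 2545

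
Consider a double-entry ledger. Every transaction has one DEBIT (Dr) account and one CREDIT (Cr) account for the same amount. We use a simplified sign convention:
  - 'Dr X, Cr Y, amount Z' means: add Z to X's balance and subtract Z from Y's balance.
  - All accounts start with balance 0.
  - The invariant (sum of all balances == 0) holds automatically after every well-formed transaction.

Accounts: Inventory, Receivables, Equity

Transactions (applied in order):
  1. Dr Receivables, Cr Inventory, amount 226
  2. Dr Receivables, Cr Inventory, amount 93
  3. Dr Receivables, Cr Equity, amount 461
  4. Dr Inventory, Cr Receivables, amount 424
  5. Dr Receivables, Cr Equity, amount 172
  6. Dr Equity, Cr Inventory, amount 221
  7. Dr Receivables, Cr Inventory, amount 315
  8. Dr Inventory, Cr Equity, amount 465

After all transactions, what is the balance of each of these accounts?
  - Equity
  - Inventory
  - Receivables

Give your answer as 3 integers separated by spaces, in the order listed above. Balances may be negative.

After txn 1 (Dr Receivables, Cr Inventory, amount 226): Inventory=-226 Receivables=226
After txn 2 (Dr Receivables, Cr Inventory, amount 93): Inventory=-319 Receivables=319
After txn 3 (Dr Receivables, Cr Equity, amount 461): Equity=-461 Inventory=-319 Receivables=780
After txn 4 (Dr Inventory, Cr Receivables, amount 424): Equity=-461 Inventory=105 Receivables=356
After txn 5 (Dr Receivables, Cr Equity, amount 172): Equity=-633 Inventory=105 Receivables=528
After txn 6 (Dr Equity, Cr Inventory, amount 221): Equity=-412 Inventory=-116 Receivables=528
After txn 7 (Dr Receivables, Cr Inventory, amount 315): Equity=-412 Inventory=-431 Receivables=843
After txn 8 (Dr Inventory, Cr Equity, amount 465): Equity=-877 Inventory=34 Receivables=843

Answer: -877 34 843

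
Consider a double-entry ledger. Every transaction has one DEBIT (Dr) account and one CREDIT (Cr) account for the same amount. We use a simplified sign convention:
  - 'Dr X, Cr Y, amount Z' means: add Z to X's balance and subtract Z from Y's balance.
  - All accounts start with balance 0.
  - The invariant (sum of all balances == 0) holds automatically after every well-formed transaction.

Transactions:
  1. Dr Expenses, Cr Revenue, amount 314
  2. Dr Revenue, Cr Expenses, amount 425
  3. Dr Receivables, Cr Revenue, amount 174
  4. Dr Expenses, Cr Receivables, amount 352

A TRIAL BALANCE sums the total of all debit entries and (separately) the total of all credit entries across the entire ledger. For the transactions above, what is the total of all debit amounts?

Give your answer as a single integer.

Txn 1: debit+=314
Txn 2: debit+=425
Txn 3: debit+=174
Txn 4: debit+=352
Total debits = 1265

Answer: 1265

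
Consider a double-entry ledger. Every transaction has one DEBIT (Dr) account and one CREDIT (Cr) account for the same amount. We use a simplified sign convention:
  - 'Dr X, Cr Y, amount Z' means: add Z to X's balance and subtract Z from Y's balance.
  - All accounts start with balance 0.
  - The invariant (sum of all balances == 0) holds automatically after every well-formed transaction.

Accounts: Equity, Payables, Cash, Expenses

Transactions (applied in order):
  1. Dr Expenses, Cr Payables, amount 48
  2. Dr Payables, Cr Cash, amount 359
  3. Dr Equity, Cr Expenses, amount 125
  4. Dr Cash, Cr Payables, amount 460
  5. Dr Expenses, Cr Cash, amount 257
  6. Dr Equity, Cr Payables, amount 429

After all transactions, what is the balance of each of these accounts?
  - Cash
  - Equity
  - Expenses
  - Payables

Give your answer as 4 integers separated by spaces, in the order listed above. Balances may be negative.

Answer: -156 554 180 -578

Derivation:
After txn 1 (Dr Expenses, Cr Payables, amount 48): Expenses=48 Payables=-48
After txn 2 (Dr Payables, Cr Cash, amount 359): Cash=-359 Expenses=48 Payables=311
After txn 3 (Dr Equity, Cr Expenses, amount 125): Cash=-359 Equity=125 Expenses=-77 Payables=311
After txn 4 (Dr Cash, Cr Payables, amount 460): Cash=101 Equity=125 Expenses=-77 Payables=-149
After txn 5 (Dr Expenses, Cr Cash, amount 257): Cash=-156 Equity=125 Expenses=180 Payables=-149
After txn 6 (Dr Equity, Cr Payables, amount 429): Cash=-156 Equity=554 Expenses=180 Payables=-578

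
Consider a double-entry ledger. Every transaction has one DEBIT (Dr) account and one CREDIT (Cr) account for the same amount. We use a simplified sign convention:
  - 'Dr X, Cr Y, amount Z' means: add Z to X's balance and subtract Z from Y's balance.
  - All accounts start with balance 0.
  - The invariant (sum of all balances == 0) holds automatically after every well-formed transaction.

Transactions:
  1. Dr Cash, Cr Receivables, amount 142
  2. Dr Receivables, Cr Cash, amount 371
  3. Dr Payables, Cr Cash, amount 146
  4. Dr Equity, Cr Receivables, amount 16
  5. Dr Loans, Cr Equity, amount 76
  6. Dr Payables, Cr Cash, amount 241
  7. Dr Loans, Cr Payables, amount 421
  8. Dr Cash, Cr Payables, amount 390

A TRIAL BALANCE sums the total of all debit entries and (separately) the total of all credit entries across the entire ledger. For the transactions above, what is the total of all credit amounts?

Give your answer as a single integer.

Answer: 1803

Derivation:
Txn 1: credit+=142
Txn 2: credit+=371
Txn 3: credit+=146
Txn 4: credit+=16
Txn 5: credit+=76
Txn 6: credit+=241
Txn 7: credit+=421
Txn 8: credit+=390
Total credits = 1803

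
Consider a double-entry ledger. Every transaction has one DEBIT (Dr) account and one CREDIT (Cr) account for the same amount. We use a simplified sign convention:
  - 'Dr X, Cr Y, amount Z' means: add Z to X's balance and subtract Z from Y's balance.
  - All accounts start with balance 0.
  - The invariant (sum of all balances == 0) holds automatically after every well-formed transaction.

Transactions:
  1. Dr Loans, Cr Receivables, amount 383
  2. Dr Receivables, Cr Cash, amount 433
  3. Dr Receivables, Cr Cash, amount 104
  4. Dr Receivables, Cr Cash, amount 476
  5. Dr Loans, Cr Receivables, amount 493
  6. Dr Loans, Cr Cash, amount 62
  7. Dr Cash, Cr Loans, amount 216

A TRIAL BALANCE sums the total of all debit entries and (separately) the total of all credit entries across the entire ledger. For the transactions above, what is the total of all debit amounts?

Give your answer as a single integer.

Txn 1: debit+=383
Txn 2: debit+=433
Txn 3: debit+=104
Txn 4: debit+=476
Txn 5: debit+=493
Txn 6: debit+=62
Txn 7: debit+=216
Total debits = 2167

Answer: 2167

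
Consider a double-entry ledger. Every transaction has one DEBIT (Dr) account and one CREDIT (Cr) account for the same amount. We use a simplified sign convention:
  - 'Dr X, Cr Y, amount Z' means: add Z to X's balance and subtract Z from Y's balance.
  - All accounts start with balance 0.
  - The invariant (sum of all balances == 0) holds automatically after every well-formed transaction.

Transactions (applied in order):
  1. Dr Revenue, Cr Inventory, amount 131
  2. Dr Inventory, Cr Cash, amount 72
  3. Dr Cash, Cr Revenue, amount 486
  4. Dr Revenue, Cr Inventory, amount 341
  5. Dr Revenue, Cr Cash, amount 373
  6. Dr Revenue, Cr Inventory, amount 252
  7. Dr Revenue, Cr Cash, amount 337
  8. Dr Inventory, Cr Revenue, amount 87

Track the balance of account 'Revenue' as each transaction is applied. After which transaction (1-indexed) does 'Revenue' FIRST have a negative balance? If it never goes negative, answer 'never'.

After txn 1: Revenue=131
After txn 2: Revenue=131
After txn 3: Revenue=-355

Answer: 3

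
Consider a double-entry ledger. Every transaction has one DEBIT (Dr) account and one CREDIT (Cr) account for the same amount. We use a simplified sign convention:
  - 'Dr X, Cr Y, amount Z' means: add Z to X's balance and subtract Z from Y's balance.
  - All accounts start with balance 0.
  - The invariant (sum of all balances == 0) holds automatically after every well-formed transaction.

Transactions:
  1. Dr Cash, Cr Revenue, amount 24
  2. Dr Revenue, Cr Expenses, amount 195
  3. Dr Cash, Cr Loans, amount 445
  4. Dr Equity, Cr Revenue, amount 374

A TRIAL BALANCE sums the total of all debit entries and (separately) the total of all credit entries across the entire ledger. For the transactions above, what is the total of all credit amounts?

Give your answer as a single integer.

Answer: 1038

Derivation:
Txn 1: credit+=24
Txn 2: credit+=195
Txn 3: credit+=445
Txn 4: credit+=374
Total credits = 1038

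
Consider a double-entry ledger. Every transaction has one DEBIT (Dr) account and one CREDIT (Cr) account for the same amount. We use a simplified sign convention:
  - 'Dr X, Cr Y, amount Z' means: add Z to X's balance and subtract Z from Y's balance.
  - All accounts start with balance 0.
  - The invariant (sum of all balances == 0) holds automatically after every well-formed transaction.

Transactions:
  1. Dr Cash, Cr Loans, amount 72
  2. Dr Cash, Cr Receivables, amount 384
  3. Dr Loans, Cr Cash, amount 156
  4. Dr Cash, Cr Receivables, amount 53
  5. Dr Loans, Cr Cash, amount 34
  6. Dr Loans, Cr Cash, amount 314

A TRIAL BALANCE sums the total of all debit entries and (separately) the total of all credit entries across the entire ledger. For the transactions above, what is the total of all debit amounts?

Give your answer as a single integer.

Answer: 1013

Derivation:
Txn 1: debit+=72
Txn 2: debit+=384
Txn 3: debit+=156
Txn 4: debit+=53
Txn 5: debit+=34
Txn 6: debit+=314
Total debits = 1013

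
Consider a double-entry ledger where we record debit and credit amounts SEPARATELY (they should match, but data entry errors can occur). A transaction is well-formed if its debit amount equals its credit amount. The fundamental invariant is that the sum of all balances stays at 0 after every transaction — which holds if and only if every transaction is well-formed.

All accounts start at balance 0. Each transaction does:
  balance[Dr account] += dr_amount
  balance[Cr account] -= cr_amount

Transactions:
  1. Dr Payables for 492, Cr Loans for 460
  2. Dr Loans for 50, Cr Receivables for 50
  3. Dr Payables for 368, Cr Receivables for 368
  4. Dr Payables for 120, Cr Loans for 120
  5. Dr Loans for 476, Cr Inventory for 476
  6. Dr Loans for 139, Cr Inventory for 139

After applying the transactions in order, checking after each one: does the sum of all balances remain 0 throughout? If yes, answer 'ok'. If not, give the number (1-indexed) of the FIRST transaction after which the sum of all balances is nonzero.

After txn 1: dr=492 cr=460 sum_balances=32
After txn 2: dr=50 cr=50 sum_balances=32
After txn 3: dr=368 cr=368 sum_balances=32
After txn 4: dr=120 cr=120 sum_balances=32
After txn 5: dr=476 cr=476 sum_balances=32
After txn 6: dr=139 cr=139 sum_balances=32

Answer: 1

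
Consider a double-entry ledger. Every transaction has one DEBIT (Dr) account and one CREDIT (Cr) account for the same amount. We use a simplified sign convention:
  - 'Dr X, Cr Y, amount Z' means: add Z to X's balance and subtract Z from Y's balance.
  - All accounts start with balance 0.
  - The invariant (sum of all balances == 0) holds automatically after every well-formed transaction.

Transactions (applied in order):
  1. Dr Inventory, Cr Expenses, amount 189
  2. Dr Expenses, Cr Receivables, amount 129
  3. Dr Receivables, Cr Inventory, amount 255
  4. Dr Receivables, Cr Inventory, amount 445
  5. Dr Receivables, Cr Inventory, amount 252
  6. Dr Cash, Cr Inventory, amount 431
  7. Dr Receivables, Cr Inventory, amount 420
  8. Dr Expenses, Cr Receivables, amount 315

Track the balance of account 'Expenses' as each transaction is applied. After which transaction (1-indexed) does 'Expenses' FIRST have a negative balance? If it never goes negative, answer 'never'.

After txn 1: Expenses=-189

Answer: 1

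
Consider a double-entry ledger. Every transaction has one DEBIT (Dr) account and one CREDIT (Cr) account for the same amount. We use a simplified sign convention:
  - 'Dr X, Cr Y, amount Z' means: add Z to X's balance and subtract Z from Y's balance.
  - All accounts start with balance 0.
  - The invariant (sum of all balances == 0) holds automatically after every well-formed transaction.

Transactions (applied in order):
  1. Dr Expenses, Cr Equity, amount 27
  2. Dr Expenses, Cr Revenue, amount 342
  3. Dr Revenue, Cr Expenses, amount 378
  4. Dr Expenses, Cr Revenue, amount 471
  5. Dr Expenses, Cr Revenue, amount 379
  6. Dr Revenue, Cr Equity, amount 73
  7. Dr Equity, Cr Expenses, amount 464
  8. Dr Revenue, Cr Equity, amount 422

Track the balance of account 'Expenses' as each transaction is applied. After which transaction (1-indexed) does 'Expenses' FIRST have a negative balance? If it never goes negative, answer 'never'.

After txn 1: Expenses=27
After txn 2: Expenses=369
After txn 3: Expenses=-9

Answer: 3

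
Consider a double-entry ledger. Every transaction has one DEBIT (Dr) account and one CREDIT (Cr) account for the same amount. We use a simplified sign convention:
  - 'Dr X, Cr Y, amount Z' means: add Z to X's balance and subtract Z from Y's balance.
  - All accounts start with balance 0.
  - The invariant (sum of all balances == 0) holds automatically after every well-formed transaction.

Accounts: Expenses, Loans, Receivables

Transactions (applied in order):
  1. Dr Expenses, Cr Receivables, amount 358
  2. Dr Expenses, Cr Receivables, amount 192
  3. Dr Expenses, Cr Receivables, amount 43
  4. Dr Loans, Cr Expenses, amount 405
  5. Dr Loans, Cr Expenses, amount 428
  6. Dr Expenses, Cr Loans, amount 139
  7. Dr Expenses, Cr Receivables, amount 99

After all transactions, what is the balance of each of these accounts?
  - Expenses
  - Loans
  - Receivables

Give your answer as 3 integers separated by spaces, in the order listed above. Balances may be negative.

After txn 1 (Dr Expenses, Cr Receivables, amount 358): Expenses=358 Receivables=-358
After txn 2 (Dr Expenses, Cr Receivables, amount 192): Expenses=550 Receivables=-550
After txn 3 (Dr Expenses, Cr Receivables, amount 43): Expenses=593 Receivables=-593
After txn 4 (Dr Loans, Cr Expenses, amount 405): Expenses=188 Loans=405 Receivables=-593
After txn 5 (Dr Loans, Cr Expenses, amount 428): Expenses=-240 Loans=833 Receivables=-593
After txn 6 (Dr Expenses, Cr Loans, amount 139): Expenses=-101 Loans=694 Receivables=-593
After txn 7 (Dr Expenses, Cr Receivables, amount 99): Expenses=-2 Loans=694 Receivables=-692

Answer: -2 694 -692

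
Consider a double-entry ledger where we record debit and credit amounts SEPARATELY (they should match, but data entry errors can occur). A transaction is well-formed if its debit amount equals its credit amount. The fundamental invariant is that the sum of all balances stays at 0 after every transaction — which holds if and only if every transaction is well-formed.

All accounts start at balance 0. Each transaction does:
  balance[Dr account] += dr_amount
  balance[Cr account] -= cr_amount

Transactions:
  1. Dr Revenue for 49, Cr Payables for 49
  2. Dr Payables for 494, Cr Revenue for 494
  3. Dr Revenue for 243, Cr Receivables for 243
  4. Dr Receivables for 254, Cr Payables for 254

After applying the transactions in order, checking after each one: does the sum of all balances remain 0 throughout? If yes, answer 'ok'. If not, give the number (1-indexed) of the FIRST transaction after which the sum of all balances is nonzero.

After txn 1: dr=49 cr=49 sum_balances=0
After txn 2: dr=494 cr=494 sum_balances=0
After txn 3: dr=243 cr=243 sum_balances=0
After txn 4: dr=254 cr=254 sum_balances=0

Answer: ok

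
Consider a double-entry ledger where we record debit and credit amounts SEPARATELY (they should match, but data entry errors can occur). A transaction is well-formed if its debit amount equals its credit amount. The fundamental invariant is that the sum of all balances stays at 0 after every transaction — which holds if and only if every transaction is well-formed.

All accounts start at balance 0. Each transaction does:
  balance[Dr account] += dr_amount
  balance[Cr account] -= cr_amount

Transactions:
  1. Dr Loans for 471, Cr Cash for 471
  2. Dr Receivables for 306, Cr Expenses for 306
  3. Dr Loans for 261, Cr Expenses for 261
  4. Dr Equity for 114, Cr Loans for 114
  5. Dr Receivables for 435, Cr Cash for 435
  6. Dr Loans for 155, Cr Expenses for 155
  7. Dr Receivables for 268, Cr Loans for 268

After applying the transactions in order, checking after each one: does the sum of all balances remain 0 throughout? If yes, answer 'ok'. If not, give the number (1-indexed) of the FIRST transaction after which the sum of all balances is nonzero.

After txn 1: dr=471 cr=471 sum_balances=0
After txn 2: dr=306 cr=306 sum_balances=0
After txn 3: dr=261 cr=261 sum_balances=0
After txn 4: dr=114 cr=114 sum_balances=0
After txn 5: dr=435 cr=435 sum_balances=0
After txn 6: dr=155 cr=155 sum_balances=0
After txn 7: dr=268 cr=268 sum_balances=0

Answer: ok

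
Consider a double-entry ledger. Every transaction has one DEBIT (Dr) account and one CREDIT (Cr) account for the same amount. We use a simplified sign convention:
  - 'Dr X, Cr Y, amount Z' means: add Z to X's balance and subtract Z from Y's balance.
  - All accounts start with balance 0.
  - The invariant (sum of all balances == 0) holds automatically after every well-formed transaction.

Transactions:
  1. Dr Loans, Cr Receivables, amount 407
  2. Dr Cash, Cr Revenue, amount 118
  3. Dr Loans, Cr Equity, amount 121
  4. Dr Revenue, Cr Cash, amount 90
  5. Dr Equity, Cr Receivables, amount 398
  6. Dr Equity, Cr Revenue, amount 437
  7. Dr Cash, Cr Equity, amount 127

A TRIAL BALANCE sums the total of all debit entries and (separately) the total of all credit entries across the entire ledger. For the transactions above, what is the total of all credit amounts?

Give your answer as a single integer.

Txn 1: credit+=407
Txn 2: credit+=118
Txn 3: credit+=121
Txn 4: credit+=90
Txn 5: credit+=398
Txn 6: credit+=437
Txn 7: credit+=127
Total credits = 1698

Answer: 1698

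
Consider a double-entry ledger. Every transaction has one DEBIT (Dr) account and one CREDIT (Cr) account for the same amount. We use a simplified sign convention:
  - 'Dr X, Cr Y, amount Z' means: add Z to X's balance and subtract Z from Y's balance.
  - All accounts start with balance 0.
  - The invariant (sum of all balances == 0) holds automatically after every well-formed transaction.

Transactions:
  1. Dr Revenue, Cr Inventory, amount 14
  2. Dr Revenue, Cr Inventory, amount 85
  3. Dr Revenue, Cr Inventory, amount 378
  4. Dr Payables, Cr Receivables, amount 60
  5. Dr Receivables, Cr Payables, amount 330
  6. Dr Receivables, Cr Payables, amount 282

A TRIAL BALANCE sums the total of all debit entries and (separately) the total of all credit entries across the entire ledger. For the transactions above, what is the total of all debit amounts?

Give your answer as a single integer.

Txn 1: debit+=14
Txn 2: debit+=85
Txn 3: debit+=378
Txn 4: debit+=60
Txn 5: debit+=330
Txn 6: debit+=282
Total debits = 1149

Answer: 1149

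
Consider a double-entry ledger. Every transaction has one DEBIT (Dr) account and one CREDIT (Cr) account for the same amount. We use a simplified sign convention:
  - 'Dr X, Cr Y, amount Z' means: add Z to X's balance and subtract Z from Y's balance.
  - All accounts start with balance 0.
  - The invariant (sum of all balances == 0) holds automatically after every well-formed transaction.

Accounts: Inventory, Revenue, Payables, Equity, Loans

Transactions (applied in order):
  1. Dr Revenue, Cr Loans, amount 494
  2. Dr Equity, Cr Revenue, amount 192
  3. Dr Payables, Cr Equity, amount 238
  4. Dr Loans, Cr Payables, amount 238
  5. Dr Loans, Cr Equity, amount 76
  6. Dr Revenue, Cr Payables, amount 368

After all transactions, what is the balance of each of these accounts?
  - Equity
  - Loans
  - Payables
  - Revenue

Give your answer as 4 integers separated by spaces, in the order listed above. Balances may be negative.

Answer: -122 -180 -368 670

Derivation:
After txn 1 (Dr Revenue, Cr Loans, amount 494): Loans=-494 Revenue=494
After txn 2 (Dr Equity, Cr Revenue, amount 192): Equity=192 Loans=-494 Revenue=302
After txn 3 (Dr Payables, Cr Equity, amount 238): Equity=-46 Loans=-494 Payables=238 Revenue=302
After txn 4 (Dr Loans, Cr Payables, amount 238): Equity=-46 Loans=-256 Payables=0 Revenue=302
After txn 5 (Dr Loans, Cr Equity, amount 76): Equity=-122 Loans=-180 Payables=0 Revenue=302
After txn 6 (Dr Revenue, Cr Payables, amount 368): Equity=-122 Loans=-180 Payables=-368 Revenue=670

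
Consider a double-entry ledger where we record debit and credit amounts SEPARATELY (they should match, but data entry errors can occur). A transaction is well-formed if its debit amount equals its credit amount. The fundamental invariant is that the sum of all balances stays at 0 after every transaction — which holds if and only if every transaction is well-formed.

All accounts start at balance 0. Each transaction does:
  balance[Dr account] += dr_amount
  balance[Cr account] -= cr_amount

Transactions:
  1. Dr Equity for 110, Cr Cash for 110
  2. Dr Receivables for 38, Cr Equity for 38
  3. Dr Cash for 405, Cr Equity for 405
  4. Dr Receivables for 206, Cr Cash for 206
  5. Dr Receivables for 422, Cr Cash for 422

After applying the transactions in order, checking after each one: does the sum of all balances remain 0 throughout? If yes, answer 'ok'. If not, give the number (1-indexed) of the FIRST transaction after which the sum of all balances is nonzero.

Answer: ok

Derivation:
After txn 1: dr=110 cr=110 sum_balances=0
After txn 2: dr=38 cr=38 sum_balances=0
After txn 3: dr=405 cr=405 sum_balances=0
After txn 4: dr=206 cr=206 sum_balances=0
After txn 5: dr=422 cr=422 sum_balances=0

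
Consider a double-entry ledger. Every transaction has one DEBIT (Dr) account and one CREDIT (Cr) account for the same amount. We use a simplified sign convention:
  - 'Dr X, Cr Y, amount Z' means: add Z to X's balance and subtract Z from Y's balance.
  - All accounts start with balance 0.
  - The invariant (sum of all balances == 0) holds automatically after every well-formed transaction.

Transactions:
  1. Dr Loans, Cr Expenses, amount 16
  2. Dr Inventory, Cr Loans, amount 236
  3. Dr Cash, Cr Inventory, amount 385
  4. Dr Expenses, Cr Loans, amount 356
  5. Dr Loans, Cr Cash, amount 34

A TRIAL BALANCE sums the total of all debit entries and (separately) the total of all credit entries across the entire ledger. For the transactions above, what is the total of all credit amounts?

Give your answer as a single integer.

Txn 1: credit+=16
Txn 2: credit+=236
Txn 3: credit+=385
Txn 4: credit+=356
Txn 5: credit+=34
Total credits = 1027

Answer: 1027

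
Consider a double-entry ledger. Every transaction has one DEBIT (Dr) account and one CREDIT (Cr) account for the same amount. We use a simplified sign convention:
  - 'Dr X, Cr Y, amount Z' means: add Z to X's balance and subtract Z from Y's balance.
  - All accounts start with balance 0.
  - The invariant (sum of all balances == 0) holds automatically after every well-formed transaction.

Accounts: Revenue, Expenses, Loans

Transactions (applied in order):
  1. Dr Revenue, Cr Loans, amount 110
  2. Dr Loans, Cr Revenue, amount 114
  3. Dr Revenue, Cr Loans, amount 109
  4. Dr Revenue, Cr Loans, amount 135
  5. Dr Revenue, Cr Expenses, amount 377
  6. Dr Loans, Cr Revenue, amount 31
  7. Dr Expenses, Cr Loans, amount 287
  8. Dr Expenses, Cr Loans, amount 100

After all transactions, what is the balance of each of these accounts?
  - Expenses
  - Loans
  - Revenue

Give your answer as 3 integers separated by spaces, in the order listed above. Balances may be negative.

Answer: 10 -596 586

Derivation:
After txn 1 (Dr Revenue, Cr Loans, amount 110): Loans=-110 Revenue=110
After txn 2 (Dr Loans, Cr Revenue, amount 114): Loans=4 Revenue=-4
After txn 3 (Dr Revenue, Cr Loans, amount 109): Loans=-105 Revenue=105
After txn 4 (Dr Revenue, Cr Loans, amount 135): Loans=-240 Revenue=240
After txn 5 (Dr Revenue, Cr Expenses, amount 377): Expenses=-377 Loans=-240 Revenue=617
After txn 6 (Dr Loans, Cr Revenue, amount 31): Expenses=-377 Loans=-209 Revenue=586
After txn 7 (Dr Expenses, Cr Loans, amount 287): Expenses=-90 Loans=-496 Revenue=586
After txn 8 (Dr Expenses, Cr Loans, amount 100): Expenses=10 Loans=-596 Revenue=586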